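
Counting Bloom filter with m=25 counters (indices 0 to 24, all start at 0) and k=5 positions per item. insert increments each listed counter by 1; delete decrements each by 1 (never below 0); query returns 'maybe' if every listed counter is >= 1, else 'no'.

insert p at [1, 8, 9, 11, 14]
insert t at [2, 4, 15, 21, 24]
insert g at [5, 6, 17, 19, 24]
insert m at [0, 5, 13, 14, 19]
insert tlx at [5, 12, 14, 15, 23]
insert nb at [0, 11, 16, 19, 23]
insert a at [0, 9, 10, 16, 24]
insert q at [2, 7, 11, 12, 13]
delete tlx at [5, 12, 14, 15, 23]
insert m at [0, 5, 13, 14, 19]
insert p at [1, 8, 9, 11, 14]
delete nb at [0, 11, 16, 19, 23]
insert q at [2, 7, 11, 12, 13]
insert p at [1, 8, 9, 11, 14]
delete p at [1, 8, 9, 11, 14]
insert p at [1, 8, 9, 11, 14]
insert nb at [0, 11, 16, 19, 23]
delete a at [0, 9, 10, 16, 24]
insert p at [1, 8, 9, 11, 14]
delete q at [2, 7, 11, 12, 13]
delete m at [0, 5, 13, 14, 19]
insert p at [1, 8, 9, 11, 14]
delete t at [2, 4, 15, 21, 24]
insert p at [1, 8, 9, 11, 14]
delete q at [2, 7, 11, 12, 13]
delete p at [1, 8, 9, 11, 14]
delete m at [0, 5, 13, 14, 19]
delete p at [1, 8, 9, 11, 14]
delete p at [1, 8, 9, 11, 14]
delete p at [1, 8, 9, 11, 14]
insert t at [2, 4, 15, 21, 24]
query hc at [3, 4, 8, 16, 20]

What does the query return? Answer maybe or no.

Answer: no

Derivation:
Step 1: insert p at [1, 8, 9, 11, 14] -> counters=[0,1,0,0,0,0,0,0,1,1,0,1,0,0,1,0,0,0,0,0,0,0,0,0,0]
Step 2: insert t at [2, 4, 15, 21, 24] -> counters=[0,1,1,0,1,0,0,0,1,1,0,1,0,0,1,1,0,0,0,0,0,1,0,0,1]
Step 3: insert g at [5, 6, 17, 19, 24] -> counters=[0,1,1,0,1,1,1,0,1,1,0,1,0,0,1,1,0,1,0,1,0,1,0,0,2]
Step 4: insert m at [0, 5, 13, 14, 19] -> counters=[1,1,1,0,1,2,1,0,1,1,0,1,0,1,2,1,0,1,0,2,0,1,0,0,2]
Step 5: insert tlx at [5, 12, 14, 15, 23] -> counters=[1,1,1,0,1,3,1,0,1,1,0,1,1,1,3,2,0,1,0,2,0,1,0,1,2]
Step 6: insert nb at [0, 11, 16, 19, 23] -> counters=[2,1,1,0,1,3,1,0,1,1,0,2,1,1,3,2,1,1,0,3,0,1,0,2,2]
Step 7: insert a at [0, 9, 10, 16, 24] -> counters=[3,1,1,0,1,3,1,0,1,2,1,2,1,1,3,2,2,1,0,3,0,1,0,2,3]
Step 8: insert q at [2, 7, 11, 12, 13] -> counters=[3,1,2,0,1,3,1,1,1,2,1,3,2,2,3,2,2,1,0,3,0,1,0,2,3]
Step 9: delete tlx at [5, 12, 14, 15, 23] -> counters=[3,1,2,0,1,2,1,1,1,2,1,3,1,2,2,1,2,1,0,3,0,1,0,1,3]
Step 10: insert m at [0, 5, 13, 14, 19] -> counters=[4,1,2,0,1,3,1,1,1,2,1,3,1,3,3,1,2,1,0,4,0,1,0,1,3]
Step 11: insert p at [1, 8, 9, 11, 14] -> counters=[4,2,2,0,1,3,1,1,2,3,1,4,1,3,4,1,2,1,0,4,0,1,0,1,3]
Step 12: delete nb at [0, 11, 16, 19, 23] -> counters=[3,2,2,0,1,3,1,1,2,3,1,3,1,3,4,1,1,1,0,3,0,1,0,0,3]
Step 13: insert q at [2, 7, 11, 12, 13] -> counters=[3,2,3,0,1,3,1,2,2,3,1,4,2,4,4,1,1,1,0,3,0,1,0,0,3]
Step 14: insert p at [1, 8, 9, 11, 14] -> counters=[3,3,3,0,1,3,1,2,3,4,1,5,2,4,5,1,1,1,0,3,0,1,0,0,3]
Step 15: delete p at [1, 8, 9, 11, 14] -> counters=[3,2,3,0,1,3,1,2,2,3,1,4,2,4,4,1,1,1,0,3,0,1,0,0,3]
Step 16: insert p at [1, 8, 9, 11, 14] -> counters=[3,3,3,0,1,3,1,2,3,4,1,5,2,4,5,1,1,1,0,3,0,1,0,0,3]
Step 17: insert nb at [0, 11, 16, 19, 23] -> counters=[4,3,3,0,1,3,1,2,3,4,1,6,2,4,5,1,2,1,0,4,0,1,0,1,3]
Step 18: delete a at [0, 9, 10, 16, 24] -> counters=[3,3,3,0,1,3,1,2,3,3,0,6,2,4,5,1,1,1,0,4,0,1,0,1,2]
Step 19: insert p at [1, 8, 9, 11, 14] -> counters=[3,4,3,0,1,3,1,2,4,4,0,7,2,4,6,1,1,1,0,4,0,1,0,1,2]
Step 20: delete q at [2, 7, 11, 12, 13] -> counters=[3,4,2,0,1,3,1,1,4,4,0,6,1,3,6,1,1,1,0,4,0,1,0,1,2]
Step 21: delete m at [0, 5, 13, 14, 19] -> counters=[2,4,2,0,1,2,1,1,4,4,0,6,1,2,5,1,1,1,0,3,0,1,0,1,2]
Step 22: insert p at [1, 8, 9, 11, 14] -> counters=[2,5,2,0,1,2,1,1,5,5,0,7,1,2,6,1,1,1,0,3,0,1,0,1,2]
Step 23: delete t at [2, 4, 15, 21, 24] -> counters=[2,5,1,0,0,2,1,1,5,5,0,7,1,2,6,0,1,1,0,3,0,0,0,1,1]
Step 24: insert p at [1, 8, 9, 11, 14] -> counters=[2,6,1,0,0,2,1,1,6,6,0,8,1,2,7,0,1,1,0,3,0,0,0,1,1]
Step 25: delete q at [2, 7, 11, 12, 13] -> counters=[2,6,0,0,0,2,1,0,6,6,0,7,0,1,7,0,1,1,0,3,0,0,0,1,1]
Step 26: delete p at [1, 8, 9, 11, 14] -> counters=[2,5,0,0,0,2,1,0,5,5,0,6,0,1,6,0,1,1,0,3,0,0,0,1,1]
Step 27: delete m at [0, 5, 13, 14, 19] -> counters=[1,5,0,0,0,1,1,0,5,5,0,6,0,0,5,0,1,1,0,2,0,0,0,1,1]
Step 28: delete p at [1, 8, 9, 11, 14] -> counters=[1,4,0,0,0,1,1,0,4,4,0,5,0,0,4,0,1,1,0,2,0,0,0,1,1]
Step 29: delete p at [1, 8, 9, 11, 14] -> counters=[1,3,0,0,0,1,1,0,3,3,0,4,0,0,3,0,1,1,0,2,0,0,0,1,1]
Step 30: delete p at [1, 8, 9, 11, 14] -> counters=[1,2,0,0,0,1,1,0,2,2,0,3,0,0,2,0,1,1,0,2,0,0,0,1,1]
Step 31: insert t at [2, 4, 15, 21, 24] -> counters=[1,2,1,0,1,1,1,0,2,2,0,3,0,0,2,1,1,1,0,2,0,1,0,1,2]
Query hc: check counters[3]=0 counters[4]=1 counters[8]=2 counters[16]=1 counters[20]=0 -> no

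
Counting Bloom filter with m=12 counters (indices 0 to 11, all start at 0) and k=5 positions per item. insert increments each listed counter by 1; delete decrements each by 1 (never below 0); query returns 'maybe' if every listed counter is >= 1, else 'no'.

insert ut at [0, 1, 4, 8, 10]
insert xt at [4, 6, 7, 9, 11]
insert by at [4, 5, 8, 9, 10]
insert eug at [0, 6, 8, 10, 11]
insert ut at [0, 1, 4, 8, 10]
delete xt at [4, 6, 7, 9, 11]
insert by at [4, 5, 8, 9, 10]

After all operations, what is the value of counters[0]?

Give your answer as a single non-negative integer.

Answer: 3

Derivation:
Step 1: insert ut at [0, 1, 4, 8, 10] -> counters=[1,1,0,0,1,0,0,0,1,0,1,0]
Step 2: insert xt at [4, 6, 7, 9, 11] -> counters=[1,1,0,0,2,0,1,1,1,1,1,1]
Step 3: insert by at [4, 5, 8, 9, 10] -> counters=[1,1,0,0,3,1,1,1,2,2,2,1]
Step 4: insert eug at [0, 6, 8, 10, 11] -> counters=[2,1,0,0,3,1,2,1,3,2,3,2]
Step 5: insert ut at [0, 1, 4, 8, 10] -> counters=[3,2,0,0,4,1,2,1,4,2,4,2]
Step 6: delete xt at [4, 6, 7, 9, 11] -> counters=[3,2,0,0,3,1,1,0,4,1,4,1]
Step 7: insert by at [4, 5, 8, 9, 10] -> counters=[3,2,0,0,4,2,1,0,5,2,5,1]
Final counters=[3,2,0,0,4,2,1,0,5,2,5,1] -> counters[0]=3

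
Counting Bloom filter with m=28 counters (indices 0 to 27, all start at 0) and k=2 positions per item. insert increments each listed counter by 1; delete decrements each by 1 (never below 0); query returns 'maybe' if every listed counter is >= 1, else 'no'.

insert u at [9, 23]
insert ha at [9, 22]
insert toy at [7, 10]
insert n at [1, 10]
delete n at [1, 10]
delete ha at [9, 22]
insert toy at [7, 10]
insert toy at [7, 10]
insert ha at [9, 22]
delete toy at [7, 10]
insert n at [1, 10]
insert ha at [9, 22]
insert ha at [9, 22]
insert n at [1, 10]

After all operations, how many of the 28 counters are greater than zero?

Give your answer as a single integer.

Answer: 6

Derivation:
Step 1: insert u at [9, 23] -> counters=[0,0,0,0,0,0,0,0,0,1,0,0,0,0,0,0,0,0,0,0,0,0,0,1,0,0,0,0]
Step 2: insert ha at [9, 22] -> counters=[0,0,0,0,0,0,0,0,0,2,0,0,0,0,0,0,0,0,0,0,0,0,1,1,0,0,0,0]
Step 3: insert toy at [7, 10] -> counters=[0,0,0,0,0,0,0,1,0,2,1,0,0,0,0,0,0,0,0,0,0,0,1,1,0,0,0,0]
Step 4: insert n at [1, 10] -> counters=[0,1,0,0,0,0,0,1,0,2,2,0,0,0,0,0,0,0,0,0,0,0,1,1,0,0,0,0]
Step 5: delete n at [1, 10] -> counters=[0,0,0,0,0,0,0,1,0,2,1,0,0,0,0,0,0,0,0,0,0,0,1,1,0,0,0,0]
Step 6: delete ha at [9, 22] -> counters=[0,0,0,0,0,0,0,1,0,1,1,0,0,0,0,0,0,0,0,0,0,0,0,1,0,0,0,0]
Step 7: insert toy at [7, 10] -> counters=[0,0,0,0,0,0,0,2,0,1,2,0,0,0,0,0,0,0,0,0,0,0,0,1,0,0,0,0]
Step 8: insert toy at [7, 10] -> counters=[0,0,0,0,0,0,0,3,0,1,3,0,0,0,0,0,0,0,0,0,0,0,0,1,0,0,0,0]
Step 9: insert ha at [9, 22] -> counters=[0,0,0,0,0,0,0,3,0,2,3,0,0,0,0,0,0,0,0,0,0,0,1,1,0,0,0,0]
Step 10: delete toy at [7, 10] -> counters=[0,0,0,0,0,0,0,2,0,2,2,0,0,0,0,0,0,0,0,0,0,0,1,1,0,0,0,0]
Step 11: insert n at [1, 10] -> counters=[0,1,0,0,0,0,0,2,0,2,3,0,0,0,0,0,0,0,0,0,0,0,1,1,0,0,0,0]
Step 12: insert ha at [9, 22] -> counters=[0,1,0,0,0,0,0,2,0,3,3,0,0,0,0,0,0,0,0,0,0,0,2,1,0,0,0,0]
Step 13: insert ha at [9, 22] -> counters=[0,1,0,0,0,0,0,2,0,4,3,0,0,0,0,0,0,0,0,0,0,0,3,1,0,0,0,0]
Step 14: insert n at [1, 10] -> counters=[0,2,0,0,0,0,0,2,0,4,4,0,0,0,0,0,0,0,0,0,0,0,3,1,0,0,0,0]
Final counters=[0,2,0,0,0,0,0,2,0,4,4,0,0,0,0,0,0,0,0,0,0,0,3,1,0,0,0,0] -> 6 nonzero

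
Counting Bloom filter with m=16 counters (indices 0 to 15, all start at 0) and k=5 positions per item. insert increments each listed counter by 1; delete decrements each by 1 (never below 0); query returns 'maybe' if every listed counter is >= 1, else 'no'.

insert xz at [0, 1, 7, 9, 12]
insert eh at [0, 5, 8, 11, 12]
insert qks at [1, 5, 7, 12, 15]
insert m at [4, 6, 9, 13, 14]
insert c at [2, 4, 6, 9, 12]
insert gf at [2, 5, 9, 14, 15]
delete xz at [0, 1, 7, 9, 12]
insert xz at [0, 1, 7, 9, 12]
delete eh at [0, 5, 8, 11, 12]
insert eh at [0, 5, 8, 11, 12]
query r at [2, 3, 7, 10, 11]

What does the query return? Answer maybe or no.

Step 1: insert xz at [0, 1, 7, 9, 12] -> counters=[1,1,0,0,0,0,0,1,0,1,0,0,1,0,0,0]
Step 2: insert eh at [0, 5, 8, 11, 12] -> counters=[2,1,0,0,0,1,0,1,1,1,0,1,2,0,0,0]
Step 3: insert qks at [1, 5, 7, 12, 15] -> counters=[2,2,0,0,0,2,0,2,1,1,0,1,3,0,0,1]
Step 4: insert m at [4, 6, 9, 13, 14] -> counters=[2,2,0,0,1,2,1,2,1,2,0,1,3,1,1,1]
Step 5: insert c at [2, 4, 6, 9, 12] -> counters=[2,2,1,0,2,2,2,2,1,3,0,1,4,1,1,1]
Step 6: insert gf at [2, 5, 9, 14, 15] -> counters=[2,2,2,0,2,3,2,2,1,4,0,1,4,1,2,2]
Step 7: delete xz at [0, 1, 7, 9, 12] -> counters=[1,1,2,0,2,3,2,1,1,3,0,1,3,1,2,2]
Step 8: insert xz at [0, 1, 7, 9, 12] -> counters=[2,2,2,0,2,3,2,2,1,4,0,1,4,1,2,2]
Step 9: delete eh at [0, 5, 8, 11, 12] -> counters=[1,2,2,0,2,2,2,2,0,4,0,0,3,1,2,2]
Step 10: insert eh at [0, 5, 8, 11, 12] -> counters=[2,2,2,0,2,3,2,2,1,4,0,1,4,1,2,2]
Query r: check counters[2]=2 counters[3]=0 counters[7]=2 counters[10]=0 counters[11]=1 -> no

Answer: no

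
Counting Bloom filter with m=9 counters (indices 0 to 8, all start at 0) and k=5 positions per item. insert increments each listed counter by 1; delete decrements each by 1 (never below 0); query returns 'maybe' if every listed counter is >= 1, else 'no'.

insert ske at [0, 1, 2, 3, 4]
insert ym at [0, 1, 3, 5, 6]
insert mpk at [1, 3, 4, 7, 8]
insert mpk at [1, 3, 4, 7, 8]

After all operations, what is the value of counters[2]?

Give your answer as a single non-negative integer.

Answer: 1

Derivation:
Step 1: insert ske at [0, 1, 2, 3, 4] -> counters=[1,1,1,1,1,0,0,0,0]
Step 2: insert ym at [0, 1, 3, 5, 6] -> counters=[2,2,1,2,1,1,1,0,0]
Step 3: insert mpk at [1, 3, 4, 7, 8] -> counters=[2,3,1,3,2,1,1,1,1]
Step 4: insert mpk at [1, 3, 4, 7, 8] -> counters=[2,4,1,4,3,1,1,2,2]
Final counters=[2,4,1,4,3,1,1,2,2] -> counters[2]=1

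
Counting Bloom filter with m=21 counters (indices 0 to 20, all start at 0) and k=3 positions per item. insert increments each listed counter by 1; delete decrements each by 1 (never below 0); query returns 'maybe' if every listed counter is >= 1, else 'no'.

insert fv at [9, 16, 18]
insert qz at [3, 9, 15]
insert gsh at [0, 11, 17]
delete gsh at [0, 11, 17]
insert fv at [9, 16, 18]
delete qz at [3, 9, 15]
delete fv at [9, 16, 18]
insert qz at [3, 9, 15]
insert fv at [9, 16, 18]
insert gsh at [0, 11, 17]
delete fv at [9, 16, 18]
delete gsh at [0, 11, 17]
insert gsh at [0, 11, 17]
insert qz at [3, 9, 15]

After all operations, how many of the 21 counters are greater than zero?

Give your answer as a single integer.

Step 1: insert fv at [9, 16, 18] -> counters=[0,0,0,0,0,0,0,0,0,1,0,0,0,0,0,0,1,0,1,0,0]
Step 2: insert qz at [3, 9, 15] -> counters=[0,0,0,1,0,0,0,0,0,2,0,0,0,0,0,1,1,0,1,0,0]
Step 3: insert gsh at [0, 11, 17] -> counters=[1,0,0,1,0,0,0,0,0,2,0,1,0,0,0,1,1,1,1,0,0]
Step 4: delete gsh at [0, 11, 17] -> counters=[0,0,0,1,0,0,0,0,0,2,0,0,0,0,0,1,1,0,1,0,0]
Step 5: insert fv at [9, 16, 18] -> counters=[0,0,0,1,0,0,0,0,0,3,0,0,0,0,0,1,2,0,2,0,0]
Step 6: delete qz at [3, 9, 15] -> counters=[0,0,0,0,0,0,0,0,0,2,0,0,0,0,0,0,2,0,2,0,0]
Step 7: delete fv at [9, 16, 18] -> counters=[0,0,0,0,0,0,0,0,0,1,0,0,0,0,0,0,1,0,1,0,0]
Step 8: insert qz at [3, 9, 15] -> counters=[0,0,0,1,0,0,0,0,0,2,0,0,0,0,0,1,1,0,1,0,0]
Step 9: insert fv at [9, 16, 18] -> counters=[0,0,0,1,0,0,0,0,0,3,0,0,0,0,0,1,2,0,2,0,0]
Step 10: insert gsh at [0, 11, 17] -> counters=[1,0,0,1,0,0,0,0,0,3,0,1,0,0,0,1,2,1,2,0,0]
Step 11: delete fv at [9, 16, 18] -> counters=[1,0,0,1,0,0,0,0,0,2,0,1,0,0,0,1,1,1,1,0,0]
Step 12: delete gsh at [0, 11, 17] -> counters=[0,0,0,1,0,0,0,0,0,2,0,0,0,0,0,1,1,0,1,0,0]
Step 13: insert gsh at [0, 11, 17] -> counters=[1,0,0,1,0,0,0,0,0,2,0,1,0,0,0,1,1,1,1,0,0]
Step 14: insert qz at [3, 9, 15] -> counters=[1,0,0,2,0,0,0,0,0,3,0,1,0,0,0,2,1,1,1,0,0]
Final counters=[1,0,0,2,0,0,0,0,0,3,0,1,0,0,0,2,1,1,1,0,0] -> 8 nonzero

Answer: 8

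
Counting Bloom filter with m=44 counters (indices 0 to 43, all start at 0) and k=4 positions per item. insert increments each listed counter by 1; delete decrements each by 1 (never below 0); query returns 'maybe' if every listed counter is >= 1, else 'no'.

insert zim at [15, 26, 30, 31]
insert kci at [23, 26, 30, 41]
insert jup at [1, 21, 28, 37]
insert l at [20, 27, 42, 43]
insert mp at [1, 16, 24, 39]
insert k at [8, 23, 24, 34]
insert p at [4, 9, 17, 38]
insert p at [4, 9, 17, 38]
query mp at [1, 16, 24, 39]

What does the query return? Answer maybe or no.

Step 1: insert zim at [15, 26, 30, 31] -> counters=[0,0,0,0,0,0,0,0,0,0,0,0,0,0,0,1,0,0,0,0,0,0,0,0,0,0,1,0,0,0,1,1,0,0,0,0,0,0,0,0,0,0,0,0]
Step 2: insert kci at [23, 26, 30, 41] -> counters=[0,0,0,0,0,0,0,0,0,0,0,0,0,0,0,1,0,0,0,0,0,0,0,1,0,0,2,0,0,0,2,1,0,0,0,0,0,0,0,0,0,1,0,0]
Step 3: insert jup at [1, 21, 28, 37] -> counters=[0,1,0,0,0,0,0,0,0,0,0,0,0,0,0,1,0,0,0,0,0,1,0,1,0,0,2,0,1,0,2,1,0,0,0,0,0,1,0,0,0,1,0,0]
Step 4: insert l at [20, 27, 42, 43] -> counters=[0,1,0,0,0,0,0,0,0,0,0,0,0,0,0,1,0,0,0,0,1,1,0,1,0,0,2,1,1,0,2,1,0,0,0,0,0,1,0,0,0,1,1,1]
Step 5: insert mp at [1, 16, 24, 39] -> counters=[0,2,0,0,0,0,0,0,0,0,0,0,0,0,0,1,1,0,0,0,1,1,0,1,1,0,2,1,1,0,2,1,0,0,0,0,0,1,0,1,0,1,1,1]
Step 6: insert k at [8, 23, 24, 34] -> counters=[0,2,0,0,0,0,0,0,1,0,0,0,0,0,0,1,1,0,0,0,1,1,0,2,2,0,2,1,1,0,2,1,0,0,1,0,0,1,0,1,0,1,1,1]
Step 7: insert p at [4, 9, 17, 38] -> counters=[0,2,0,0,1,0,0,0,1,1,0,0,0,0,0,1,1,1,0,0,1,1,0,2,2,0,2,1,1,0,2,1,0,0,1,0,0,1,1,1,0,1,1,1]
Step 8: insert p at [4, 9, 17, 38] -> counters=[0,2,0,0,2,0,0,0,1,2,0,0,0,0,0,1,1,2,0,0,1,1,0,2,2,0,2,1,1,0,2,1,0,0,1,0,0,1,2,1,0,1,1,1]
Query mp: check counters[1]=2 counters[16]=1 counters[24]=2 counters[39]=1 -> maybe

Answer: maybe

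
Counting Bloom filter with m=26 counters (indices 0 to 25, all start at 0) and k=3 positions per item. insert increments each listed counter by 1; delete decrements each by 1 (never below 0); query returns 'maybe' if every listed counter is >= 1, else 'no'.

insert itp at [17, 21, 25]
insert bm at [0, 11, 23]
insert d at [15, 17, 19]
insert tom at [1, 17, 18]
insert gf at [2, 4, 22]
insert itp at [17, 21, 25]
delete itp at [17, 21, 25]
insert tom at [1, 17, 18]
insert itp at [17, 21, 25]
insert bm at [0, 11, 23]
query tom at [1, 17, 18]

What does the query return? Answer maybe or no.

Step 1: insert itp at [17, 21, 25] -> counters=[0,0,0,0,0,0,0,0,0,0,0,0,0,0,0,0,0,1,0,0,0,1,0,0,0,1]
Step 2: insert bm at [0, 11, 23] -> counters=[1,0,0,0,0,0,0,0,0,0,0,1,0,0,0,0,0,1,0,0,0,1,0,1,0,1]
Step 3: insert d at [15, 17, 19] -> counters=[1,0,0,0,0,0,0,0,0,0,0,1,0,0,0,1,0,2,0,1,0,1,0,1,0,1]
Step 4: insert tom at [1, 17, 18] -> counters=[1,1,0,0,0,0,0,0,0,0,0,1,0,0,0,1,0,3,1,1,0,1,0,1,0,1]
Step 5: insert gf at [2, 4, 22] -> counters=[1,1,1,0,1,0,0,0,0,0,0,1,0,0,0,1,0,3,1,1,0,1,1,1,0,1]
Step 6: insert itp at [17, 21, 25] -> counters=[1,1,1,0,1,0,0,0,0,0,0,1,0,0,0,1,0,4,1,1,0,2,1,1,0,2]
Step 7: delete itp at [17, 21, 25] -> counters=[1,1,1,0,1,0,0,0,0,0,0,1,0,0,0,1,0,3,1,1,0,1,1,1,0,1]
Step 8: insert tom at [1, 17, 18] -> counters=[1,2,1,0,1,0,0,0,0,0,0,1,0,0,0,1,0,4,2,1,0,1,1,1,0,1]
Step 9: insert itp at [17, 21, 25] -> counters=[1,2,1,0,1,0,0,0,0,0,0,1,0,0,0,1,0,5,2,1,0,2,1,1,0,2]
Step 10: insert bm at [0, 11, 23] -> counters=[2,2,1,0,1,0,0,0,0,0,0,2,0,0,0,1,0,5,2,1,0,2,1,2,0,2]
Query tom: check counters[1]=2 counters[17]=5 counters[18]=2 -> maybe

Answer: maybe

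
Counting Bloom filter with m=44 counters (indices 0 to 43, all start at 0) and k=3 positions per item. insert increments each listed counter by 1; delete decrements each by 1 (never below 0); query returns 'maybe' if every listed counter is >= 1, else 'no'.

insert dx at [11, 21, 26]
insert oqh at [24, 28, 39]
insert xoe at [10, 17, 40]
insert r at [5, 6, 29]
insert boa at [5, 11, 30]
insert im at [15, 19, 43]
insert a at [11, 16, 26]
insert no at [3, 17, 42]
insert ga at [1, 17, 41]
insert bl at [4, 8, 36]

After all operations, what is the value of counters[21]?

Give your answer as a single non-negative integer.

Step 1: insert dx at [11, 21, 26] -> counters=[0,0,0,0,0,0,0,0,0,0,0,1,0,0,0,0,0,0,0,0,0,1,0,0,0,0,1,0,0,0,0,0,0,0,0,0,0,0,0,0,0,0,0,0]
Step 2: insert oqh at [24, 28, 39] -> counters=[0,0,0,0,0,0,0,0,0,0,0,1,0,0,0,0,0,0,0,0,0,1,0,0,1,0,1,0,1,0,0,0,0,0,0,0,0,0,0,1,0,0,0,0]
Step 3: insert xoe at [10, 17, 40] -> counters=[0,0,0,0,0,0,0,0,0,0,1,1,0,0,0,0,0,1,0,0,0,1,0,0,1,0,1,0,1,0,0,0,0,0,0,0,0,0,0,1,1,0,0,0]
Step 4: insert r at [5, 6, 29] -> counters=[0,0,0,0,0,1,1,0,0,0,1,1,0,0,0,0,0,1,0,0,0,1,0,0,1,0,1,0,1,1,0,0,0,0,0,0,0,0,0,1,1,0,0,0]
Step 5: insert boa at [5, 11, 30] -> counters=[0,0,0,0,0,2,1,0,0,0,1,2,0,0,0,0,0,1,0,0,0,1,0,0,1,0,1,0,1,1,1,0,0,0,0,0,0,0,0,1,1,0,0,0]
Step 6: insert im at [15, 19, 43] -> counters=[0,0,0,0,0,2,1,0,0,0,1,2,0,0,0,1,0,1,0,1,0,1,0,0,1,0,1,0,1,1,1,0,0,0,0,0,0,0,0,1,1,0,0,1]
Step 7: insert a at [11, 16, 26] -> counters=[0,0,0,0,0,2,1,0,0,0,1,3,0,0,0,1,1,1,0,1,0,1,0,0,1,0,2,0,1,1,1,0,0,0,0,0,0,0,0,1,1,0,0,1]
Step 8: insert no at [3, 17, 42] -> counters=[0,0,0,1,0,2,1,0,0,0,1,3,0,0,0,1,1,2,0,1,0,1,0,0,1,0,2,0,1,1,1,0,0,0,0,0,0,0,0,1,1,0,1,1]
Step 9: insert ga at [1, 17, 41] -> counters=[0,1,0,1,0,2,1,0,0,0,1,3,0,0,0,1,1,3,0,1,0,1,0,0,1,0,2,0,1,1,1,0,0,0,0,0,0,0,0,1,1,1,1,1]
Step 10: insert bl at [4, 8, 36] -> counters=[0,1,0,1,1,2,1,0,1,0,1,3,0,0,0,1,1,3,0,1,0,1,0,0,1,0,2,0,1,1,1,0,0,0,0,0,1,0,0,1,1,1,1,1]
Final counters=[0,1,0,1,1,2,1,0,1,0,1,3,0,0,0,1,1,3,0,1,0,1,0,0,1,0,2,0,1,1,1,0,0,0,0,0,1,0,0,1,1,1,1,1] -> counters[21]=1

Answer: 1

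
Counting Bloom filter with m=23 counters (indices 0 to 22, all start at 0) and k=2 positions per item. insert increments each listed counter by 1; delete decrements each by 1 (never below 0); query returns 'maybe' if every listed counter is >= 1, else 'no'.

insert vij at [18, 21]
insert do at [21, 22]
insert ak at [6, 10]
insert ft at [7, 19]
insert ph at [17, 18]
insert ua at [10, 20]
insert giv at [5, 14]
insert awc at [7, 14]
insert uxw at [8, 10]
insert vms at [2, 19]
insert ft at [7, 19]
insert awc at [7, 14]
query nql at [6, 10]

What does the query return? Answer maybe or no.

Step 1: insert vij at [18, 21] -> counters=[0,0,0,0,0,0,0,0,0,0,0,0,0,0,0,0,0,0,1,0,0,1,0]
Step 2: insert do at [21, 22] -> counters=[0,0,0,0,0,0,0,0,0,0,0,0,0,0,0,0,0,0,1,0,0,2,1]
Step 3: insert ak at [6, 10] -> counters=[0,0,0,0,0,0,1,0,0,0,1,0,0,0,0,0,0,0,1,0,0,2,1]
Step 4: insert ft at [7, 19] -> counters=[0,0,0,0,0,0,1,1,0,0,1,0,0,0,0,0,0,0,1,1,0,2,1]
Step 5: insert ph at [17, 18] -> counters=[0,0,0,0,0,0,1,1,0,0,1,0,0,0,0,0,0,1,2,1,0,2,1]
Step 6: insert ua at [10, 20] -> counters=[0,0,0,0,0,0,1,1,0,0,2,0,0,0,0,0,0,1,2,1,1,2,1]
Step 7: insert giv at [5, 14] -> counters=[0,0,0,0,0,1,1,1,0,0,2,0,0,0,1,0,0,1,2,1,1,2,1]
Step 8: insert awc at [7, 14] -> counters=[0,0,0,0,0,1,1,2,0,0,2,0,0,0,2,0,0,1,2,1,1,2,1]
Step 9: insert uxw at [8, 10] -> counters=[0,0,0,0,0,1,1,2,1,0,3,0,0,0,2,0,0,1,2,1,1,2,1]
Step 10: insert vms at [2, 19] -> counters=[0,0,1,0,0,1,1,2,1,0,3,0,0,0,2,0,0,1,2,2,1,2,1]
Step 11: insert ft at [7, 19] -> counters=[0,0,1,0,0,1,1,3,1,0,3,0,0,0,2,0,0,1,2,3,1,2,1]
Step 12: insert awc at [7, 14] -> counters=[0,0,1,0,0,1,1,4,1,0,3,0,0,0,3,0,0,1,2,3,1,2,1]
Query nql: check counters[6]=1 counters[10]=3 -> maybe

Answer: maybe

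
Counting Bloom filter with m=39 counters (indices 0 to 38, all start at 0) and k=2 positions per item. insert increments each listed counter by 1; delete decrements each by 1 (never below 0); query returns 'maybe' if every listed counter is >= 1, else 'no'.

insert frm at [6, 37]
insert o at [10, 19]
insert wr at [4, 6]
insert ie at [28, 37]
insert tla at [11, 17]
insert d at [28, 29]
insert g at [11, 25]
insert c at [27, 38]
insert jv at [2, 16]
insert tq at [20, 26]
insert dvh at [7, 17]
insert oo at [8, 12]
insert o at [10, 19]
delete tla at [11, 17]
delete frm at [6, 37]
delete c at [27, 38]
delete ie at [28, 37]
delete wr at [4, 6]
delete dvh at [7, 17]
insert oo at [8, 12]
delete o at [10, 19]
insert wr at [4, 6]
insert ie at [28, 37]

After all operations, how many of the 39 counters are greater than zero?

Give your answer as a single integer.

Answer: 15

Derivation:
Step 1: insert frm at [6, 37] -> counters=[0,0,0,0,0,0,1,0,0,0,0,0,0,0,0,0,0,0,0,0,0,0,0,0,0,0,0,0,0,0,0,0,0,0,0,0,0,1,0]
Step 2: insert o at [10, 19] -> counters=[0,0,0,0,0,0,1,0,0,0,1,0,0,0,0,0,0,0,0,1,0,0,0,0,0,0,0,0,0,0,0,0,0,0,0,0,0,1,0]
Step 3: insert wr at [4, 6] -> counters=[0,0,0,0,1,0,2,0,0,0,1,0,0,0,0,0,0,0,0,1,0,0,0,0,0,0,0,0,0,0,0,0,0,0,0,0,0,1,0]
Step 4: insert ie at [28, 37] -> counters=[0,0,0,0,1,0,2,0,0,0,1,0,0,0,0,0,0,0,0,1,0,0,0,0,0,0,0,0,1,0,0,0,0,0,0,0,0,2,0]
Step 5: insert tla at [11, 17] -> counters=[0,0,0,0,1,0,2,0,0,0,1,1,0,0,0,0,0,1,0,1,0,0,0,0,0,0,0,0,1,0,0,0,0,0,0,0,0,2,0]
Step 6: insert d at [28, 29] -> counters=[0,0,0,0,1,0,2,0,0,0,1,1,0,0,0,0,0,1,0,1,0,0,0,0,0,0,0,0,2,1,0,0,0,0,0,0,0,2,0]
Step 7: insert g at [11, 25] -> counters=[0,0,0,0,1,0,2,0,0,0,1,2,0,0,0,0,0,1,0,1,0,0,0,0,0,1,0,0,2,1,0,0,0,0,0,0,0,2,0]
Step 8: insert c at [27, 38] -> counters=[0,0,0,0,1,0,2,0,0,0,1,2,0,0,0,0,0,1,0,1,0,0,0,0,0,1,0,1,2,1,0,0,0,0,0,0,0,2,1]
Step 9: insert jv at [2, 16] -> counters=[0,0,1,0,1,0,2,0,0,0,1,2,0,0,0,0,1,1,0,1,0,0,0,0,0,1,0,1,2,1,0,0,0,0,0,0,0,2,1]
Step 10: insert tq at [20, 26] -> counters=[0,0,1,0,1,0,2,0,0,0,1,2,0,0,0,0,1,1,0,1,1,0,0,0,0,1,1,1,2,1,0,0,0,0,0,0,0,2,1]
Step 11: insert dvh at [7, 17] -> counters=[0,0,1,0,1,0,2,1,0,0,1,2,0,0,0,0,1,2,0,1,1,0,0,0,0,1,1,1,2,1,0,0,0,0,0,0,0,2,1]
Step 12: insert oo at [8, 12] -> counters=[0,0,1,0,1,0,2,1,1,0,1,2,1,0,0,0,1,2,0,1,1,0,0,0,0,1,1,1,2,1,0,0,0,0,0,0,0,2,1]
Step 13: insert o at [10, 19] -> counters=[0,0,1,0,1,0,2,1,1,0,2,2,1,0,0,0,1,2,0,2,1,0,0,0,0,1,1,1,2,1,0,0,0,0,0,0,0,2,1]
Step 14: delete tla at [11, 17] -> counters=[0,0,1,0,1,0,2,1,1,0,2,1,1,0,0,0,1,1,0,2,1,0,0,0,0,1,1,1,2,1,0,0,0,0,0,0,0,2,1]
Step 15: delete frm at [6, 37] -> counters=[0,0,1,0,1,0,1,1,1,0,2,1,1,0,0,0,1,1,0,2,1,0,0,0,0,1,1,1,2,1,0,0,0,0,0,0,0,1,1]
Step 16: delete c at [27, 38] -> counters=[0,0,1,0,1,0,1,1,1,0,2,1,1,0,0,0,1,1,0,2,1,0,0,0,0,1,1,0,2,1,0,0,0,0,0,0,0,1,0]
Step 17: delete ie at [28, 37] -> counters=[0,0,1,0,1,0,1,1,1,0,2,1,1,0,0,0,1,1,0,2,1,0,0,0,0,1,1,0,1,1,0,0,0,0,0,0,0,0,0]
Step 18: delete wr at [4, 6] -> counters=[0,0,1,0,0,0,0,1,1,0,2,1,1,0,0,0,1,1,0,2,1,0,0,0,0,1,1,0,1,1,0,0,0,0,0,0,0,0,0]
Step 19: delete dvh at [7, 17] -> counters=[0,0,1,0,0,0,0,0,1,0,2,1,1,0,0,0,1,0,0,2,1,0,0,0,0,1,1,0,1,1,0,0,0,0,0,0,0,0,0]
Step 20: insert oo at [8, 12] -> counters=[0,0,1,0,0,0,0,0,2,0,2,1,2,0,0,0,1,0,0,2,1,0,0,0,0,1,1,0,1,1,0,0,0,0,0,0,0,0,0]
Step 21: delete o at [10, 19] -> counters=[0,0,1,0,0,0,0,0,2,0,1,1,2,0,0,0,1,0,0,1,1,0,0,0,0,1,1,0,1,1,0,0,0,0,0,0,0,0,0]
Step 22: insert wr at [4, 6] -> counters=[0,0,1,0,1,0,1,0,2,0,1,1,2,0,0,0,1,0,0,1,1,0,0,0,0,1,1,0,1,1,0,0,0,0,0,0,0,0,0]
Step 23: insert ie at [28, 37] -> counters=[0,0,1,0,1,0,1,0,2,0,1,1,2,0,0,0,1,0,0,1,1,0,0,0,0,1,1,0,2,1,0,0,0,0,0,0,0,1,0]
Final counters=[0,0,1,0,1,0,1,0,2,0,1,1,2,0,0,0,1,0,0,1,1,0,0,0,0,1,1,0,2,1,0,0,0,0,0,0,0,1,0] -> 15 nonzero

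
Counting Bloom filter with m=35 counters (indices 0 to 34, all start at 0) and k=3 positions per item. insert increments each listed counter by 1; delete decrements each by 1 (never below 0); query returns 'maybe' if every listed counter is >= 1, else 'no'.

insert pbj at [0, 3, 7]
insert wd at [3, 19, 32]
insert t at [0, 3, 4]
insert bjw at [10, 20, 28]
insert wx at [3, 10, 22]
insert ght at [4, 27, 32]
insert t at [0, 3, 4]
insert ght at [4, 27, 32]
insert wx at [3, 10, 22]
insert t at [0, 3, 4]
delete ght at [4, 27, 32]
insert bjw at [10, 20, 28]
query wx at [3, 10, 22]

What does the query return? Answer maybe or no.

Answer: maybe

Derivation:
Step 1: insert pbj at [0, 3, 7] -> counters=[1,0,0,1,0,0,0,1,0,0,0,0,0,0,0,0,0,0,0,0,0,0,0,0,0,0,0,0,0,0,0,0,0,0,0]
Step 2: insert wd at [3, 19, 32] -> counters=[1,0,0,2,0,0,0,1,0,0,0,0,0,0,0,0,0,0,0,1,0,0,0,0,0,0,0,0,0,0,0,0,1,0,0]
Step 3: insert t at [0, 3, 4] -> counters=[2,0,0,3,1,0,0,1,0,0,0,0,0,0,0,0,0,0,0,1,0,0,0,0,0,0,0,0,0,0,0,0,1,0,0]
Step 4: insert bjw at [10, 20, 28] -> counters=[2,0,0,3,1,0,0,1,0,0,1,0,0,0,0,0,0,0,0,1,1,0,0,0,0,0,0,0,1,0,0,0,1,0,0]
Step 5: insert wx at [3, 10, 22] -> counters=[2,0,0,4,1,0,0,1,0,0,2,0,0,0,0,0,0,0,0,1,1,0,1,0,0,0,0,0,1,0,0,0,1,0,0]
Step 6: insert ght at [4, 27, 32] -> counters=[2,0,0,4,2,0,0,1,0,0,2,0,0,0,0,0,0,0,0,1,1,0,1,0,0,0,0,1,1,0,0,0,2,0,0]
Step 7: insert t at [0, 3, 4] -> counters=[3,0,0,5,3,0,0,1,0,0,2,0,0,0,0,0,0,0,0,1,1,0,1,0,0,0,0,1,1,0,0,0,2,0,0]
Step 8: insert ght at [4, 27, 32] -> counters=[3,0,0,5,4,0,0,1,0,0,2,0,0,0,0,0,0,0,0,1,1,0,1,0,0,0,0,2,1,0,0,0,3,0,0]
Step 9: insert wx at [3, 10, 22] -> counters=[3,0,0,6,4,0,0,1,0,0,3,0,0,0,0,0,0,0,0,1,1,0,2,0,0,0,0,2,1,0,0,0,3,0,0]
Step 10: insert t at [0, 3, 4] -> counters=[4,0,0,7,5,0,0,1,0,0,3,0,0,0,0,0,0,0,0,1,1,0,2,0,0,0,0,2,1,0,0,0,3,0,0]
Step 11: delete ght at [4, 27, 32] -> counters=[4,0,0,7,4,0,0,1,0,0,3,0,0,0,0,0,0,0,0,1,1,0,2,0,0,0,0,1,1,0,0,0,2,0,0]
Step 12: insert bjw at [10, 20, 28] -> counters=[4,0,0,7,4,0,0,1,0,0,4,0,0,0,0,0,0,0,0,1,2,0,2,0,0,0,0,1,2,0,0,0,2,0,0]
Query wx: check counters[3]=7 counters[10]=4 counters[22]=2 -> maybe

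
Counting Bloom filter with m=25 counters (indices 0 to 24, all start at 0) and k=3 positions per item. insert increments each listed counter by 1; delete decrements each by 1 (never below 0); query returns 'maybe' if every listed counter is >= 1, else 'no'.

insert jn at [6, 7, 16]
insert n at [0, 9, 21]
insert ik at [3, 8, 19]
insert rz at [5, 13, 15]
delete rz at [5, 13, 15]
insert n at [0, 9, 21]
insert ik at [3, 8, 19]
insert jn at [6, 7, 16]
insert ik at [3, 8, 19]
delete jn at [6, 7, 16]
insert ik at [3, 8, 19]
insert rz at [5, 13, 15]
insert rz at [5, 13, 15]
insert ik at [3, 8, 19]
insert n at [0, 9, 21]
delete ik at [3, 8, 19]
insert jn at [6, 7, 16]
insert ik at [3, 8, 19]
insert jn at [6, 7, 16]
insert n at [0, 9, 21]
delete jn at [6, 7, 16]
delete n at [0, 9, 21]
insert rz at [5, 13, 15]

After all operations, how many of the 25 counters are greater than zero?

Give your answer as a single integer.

Answer: 12

Derivation:
Step 1: insert jn at [6, 7, 16] -> counters=[0,0,0,0,0,0,1,1,0,0,0,0,0,0,0,0,1,0,0,0,0,0,0,0,0]
Step 2: insert n at [0, 9, 21] -> counters=[1,0,0,0,0,0,1,1,0,1,0,0,0,0,0,0,1,0,0,0,0,1,0,0,0]
Step 3: insert ik at [3, 8, 19] -> counters=[1,0,0,1,0,0,1,1,1,1,0,0,0,0,0,0,1,0,0,1,0,1,0,0,0]
Step 4: insert rz at [5, 13, 15] -> counters=[1,0,0,1,0,1,1,1,1,1,0,0,0,1,0,1,1,0,0,1,0,1,0,0,0]
Step 5: delete rz at [5, 13, 15] -> counters=[1,0,0,1,0,0,1,1,1,1,0,0,0,0,0,0,1,0,0,1,0,1,0,0,0]
Step 6: insert n at [0, 9, 21] -> counters=[2,0,0,1,0,0,1,1,1,2,0,0,0,0,0,0,1,0,0,1,0,2,0,0,0]
Step 7: insert ik at [3, 8, 19] -> counters=[2,0,0,2,0,0,1,1,2,2,0,0,0,0,0,0,1,0,0,2,0,2,0,0,0]
Step 8: insert jn at [6, 7, 16] -> counters=[2,0,0,2,0,0,2,2,2,2,0,0,0,0,0,0,2,0,0,2,0,2,0,0,0]
Step 9: insert ik at [3, 8, 19] -> counters=[2,0,0,3,0,0,2,2,3,2,0,0,0,0,0,0,2,0,0,3,0,2,0,0,0]
Step 10: delete jn at [6, 7, 16] -> counters=[2,0,0,3,0,0,1,1,3,2,0,0,0,0,0,0,1,0,0,3,0,2,0,0,0]
Step 11: insert ik at [3, 8, 19] -> counters=[2,0,0,4,0,0,1,1,4,2,0,0,0,0,0,0,1,0,0,4,0,2,0,0,0]
Step 12: insert rz at [5, 13, 15] -> counters=[2,0,0,4,0,1,1,1,4,2,0,0,0,1,0,1,1,0,0,4,0,2,0,0,0]
Step 13: insert rz at [5, 13, 15] -> counters=[2,0,0,4,0,2,1,1,4,2,0,0,0,2,0,2,1,0,0,4,0,2,0,0,0]
Step 14: insert ik at [3, 8, 19] -> counters=[2,0,0,5,0,2,1,1,5,2,0,0,0,2,0,2,1,0,0,5,0,2,0,0,0]
Step 15: insert n at [0, 9, 21] -> counters=[3,0,0,5,0,2,1,1,5,3,0,0,0,2,0,2,1,0,0,5,0,3,0,0,0]
Step 16: delete ik at [3, 8, 19] -> counters=[3,0,0,4,0,2,1,1,4,3,0,0,0,2,0,2,1,0,0,4,0,3,0,0,0]
Step 17: insert jn at [6, 7, 16] -> counters=[3,0,0,4,0,2,2,2,4,3,0,0,0,2,0,2,2,0,0,4,0,3,0,0,0]
Step 18: insert ik at [3, 8, 19] -> counters=[3,0,0,5,0,2,2,2,5,3,0,0,0,2,0,2,2,0,0,5,0,3,0,0,0]
Step 19: insert jn at [6, 7, 16] -> counters=[3,0,0,5,0,2,3,3,5,3,0,0,0,2,0,2,3,0,0,5,0,3,0,0,0]
Step 20: insert n at [0, 9, 21] -> counters=[4,0,0,5,0,2,3,3,5,4,0,0,0,2,0,2,3,0,0,5,0,4,0,0,0]
Step 21: delete jn at [6, 7, 16] -> counters=[4,0,0,5,0,2,2,2,5,4,0,0,0,2,0,2,2,0,0,5,0,4,0,0,0]
Step 22: delete n at [0, 9, 21] -> counters=[3,0,0,5,0,2,2,2,5,3,0,0,0,2,0,2,2,0,0,5,0,3,0,0,0]
Step 23: insert rz at [5, 13, 15] -> counters=[3,0,0,5,0,3,2,2,5,3,0,0,0,3,0,3,2,0,0,5,0,3,0,0,0]
Final counters=[3,0,0,5,0,3,2,2,5,3,0,0,0,3,0,3,2,0,0,5,0,3,0,0,0] -> 12 nonzero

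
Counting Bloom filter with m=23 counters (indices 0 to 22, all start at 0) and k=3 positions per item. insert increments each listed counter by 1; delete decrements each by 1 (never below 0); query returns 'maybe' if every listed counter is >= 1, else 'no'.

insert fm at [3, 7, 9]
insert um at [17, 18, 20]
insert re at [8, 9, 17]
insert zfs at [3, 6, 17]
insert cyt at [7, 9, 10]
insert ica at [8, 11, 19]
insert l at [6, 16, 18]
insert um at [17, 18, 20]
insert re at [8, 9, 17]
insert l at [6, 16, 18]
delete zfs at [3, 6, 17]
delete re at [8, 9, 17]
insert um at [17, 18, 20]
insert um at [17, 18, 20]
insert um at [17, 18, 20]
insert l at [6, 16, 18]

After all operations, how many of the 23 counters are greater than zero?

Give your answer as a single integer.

Answer: 12

Derivation:
Step 1: insert fm at [3, 7, 9] -> counters=[0,0,0,1,0,0,0,1,0,1,0,0,0,0,0,0,0,0,0,0,0,0,0]
Step 2: insert um at [17, 18, 20] -> counters=[0,0,0,1,0,0,0,1,0,1,0,0,0,0,0,0,0,1,1,0,1,0,0]
Step 3: insert re at [8, 9, 17] -> counters=[0,0,0,1,0,0,0,1,1,2,0,0,0,0,0,0,0,2,1,0,1,0,0]
Step 4: insert zfs at [3, 6, 17] -> counters=[0,0,0,2,0,0,1,1,1,2,0,0,0,0,0,0,0,3,1,0,1,0,0]
Step 5: insert cyt at [7, 9, 10] -> counters=[0,0,0,2,0,0,1,2,1,3,1,0,0,0,0,0,0,3,1,0,1,0,0]
Step 6: insert ica at [8, 11, 19] -> counters=[0,0,0,2,0,0,1,2,2,3,1,1,0,0,0,0,0,3,1,1,1,0,0]
Step 7: insert l at [6, 16, 18] -> counters=[0,0,0,2,0,0,2,2,2,3,1,1,0,0,0,0,1,3,2,1,1,0,0]
Step 8: insert um at [17, 18, 20] -> counters=[0,0,0,2,0,0,2,2,2,3,1,1,0,0,0,0,1,4,3,1,2,0,0]
Step 9: insert re at [8, 9, 17] -> counters=[0,0,0,2,0,0,2,2,3,4,1,1,0,0,0,0,1,5,3,1,2,0,0]
Step 10: insert l at [6, 16, 18] -> counters=[0,0,0,2,0,0,3,2,3,4,1,1,0,0,0,0,2,5,4,1,2,0,0]
Step 11: delete zfs at [3, 6, 17] -> counters=[0,0,0,1,0,0,2,2,3,4,1,1,0,0,0,0,2,4,4,1,2,0,0]
Step 12: delete re at [8, 9, 17] -> counters=[0,0,0,1,0,0,2,2,2,3,1,1,0,0,0,0,2,3,4,1,2,0,0]
Step 13: insert um at [17, 18, 20] -> counters=[0,0,0,1,0,0,2,2,2,3,1,1,0,0,0,0,2,4,5,1,3,0,0]
Step 14: insert um at [17, 18, 20] -> counters=[0,0,0,1,0,0,2,2,2,3,1,1,0,0,0,0,2,5,6,1,4,0,0]
Step 15: insert um at [17, 18, 20] -> counters=[0,0,0,1,0,0,2,2,2,3,1,1,0,0,0,0,2,6,7,1,5,0,0]
Step 16: insert l at [6, 16, 18] -> counters=[0,0,0,1,0,0,3,2,2,3,1,1,0,0,0,0,3,6,8,1,5,0,0]
Final counters=[0,0,0,1,0,0,3,2,2,3,1,1,0,0,0,0,3,6,8,1,5,0,0] -> 12 nonzero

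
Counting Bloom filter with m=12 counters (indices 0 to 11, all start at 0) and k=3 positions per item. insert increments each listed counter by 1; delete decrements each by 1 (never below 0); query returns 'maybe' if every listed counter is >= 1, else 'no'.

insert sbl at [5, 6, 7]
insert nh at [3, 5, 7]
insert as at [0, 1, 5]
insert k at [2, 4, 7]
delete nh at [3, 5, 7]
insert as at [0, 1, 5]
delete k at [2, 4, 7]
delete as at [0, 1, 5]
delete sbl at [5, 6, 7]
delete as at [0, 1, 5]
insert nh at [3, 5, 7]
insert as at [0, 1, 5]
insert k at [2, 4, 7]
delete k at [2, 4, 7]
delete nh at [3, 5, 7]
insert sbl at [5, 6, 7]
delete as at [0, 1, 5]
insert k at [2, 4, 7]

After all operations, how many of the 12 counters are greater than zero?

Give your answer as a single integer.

Answer: 5

Derivation:
Step 1: insert sbl at [5, 6, 7] -> counters=[0,0,0,0,0,1,1,1,0,0,0,0]
Step 2: insert nh at [3, 5, 7] -> counters=[0,0,0,1,0,2,1,2,0,0,0,0]
Step 3: insert as at [0, 1, 5] -> counters=[1,1,0,1,0,3,1,2,0,0,0,0]
Step 4: insert k at [2, 4, 7] -> counters=[1,1,1,1,1,3,1,3,0,0,0,0]
Step 5: delete nh at [3, 5, 7] -> counters=[1,1,1,0,1,2,1,2,0,0,0,0]
Step 6: insert as at [0, 1, 5] -> counters=[2,2,1,0,1,3,1,2,0,0,0,0]
Step 7: delete k at [2, 4, 7] -> counters=[2,2,0,0,0,3,1,1,0,0,0,0]
Step 8: delete as at [0, 1, 5] -> counters=[1,1,0,0,0,2,1,1,0,0,0,0]
Step 9: delete sbl at [5, 6, 7] -> counters=[1,1,0,0,0,1,0,0,0,0,0,0]
Step 10: delete as at [0, 1, 5] -> counters=[0,0,0,0,0,0,0,0,0,0,0,0]
Step 11: insert nh at [3, 5, 7] -> counters=[0,0,0,1,0,1,0,1,0,0,0,0]
Step 12: insert as at [0, 1, 5] -> counters=[1,1,0,1,0,2,0,1,0,0,0,0]
Step 13: insert k at [2, 4, 7] -> counters=[1,1,1,1,1,2,0,2,0,0,0,0]
Step 14: delete k at [2, 4, 7] -> counters=[1,1,0,1,0,2,0,1,0,0,0,0]
Step 15: delete nh at [3, 5, 7] -> counters=[1,1,0,0,0,1,0,0,0,0,0,0]
Step 16: insert sbl at [5, 6, 7] -> counters=[1,1,0,0,0,2,1,1,0,0,0,0]
Step 17: delete as at [0, 1, 5] -> counters=[0,0,0,0,0,1,1,1,0,0,0,0]
Step 18: insert k at [2, 4, 7] -> counters=[0,0,1,0,1,1,1,2,0,0,0,0]
Final counters=[0,0,1,0,1,1,1,2,0,0,0,0] -> 5 nonzero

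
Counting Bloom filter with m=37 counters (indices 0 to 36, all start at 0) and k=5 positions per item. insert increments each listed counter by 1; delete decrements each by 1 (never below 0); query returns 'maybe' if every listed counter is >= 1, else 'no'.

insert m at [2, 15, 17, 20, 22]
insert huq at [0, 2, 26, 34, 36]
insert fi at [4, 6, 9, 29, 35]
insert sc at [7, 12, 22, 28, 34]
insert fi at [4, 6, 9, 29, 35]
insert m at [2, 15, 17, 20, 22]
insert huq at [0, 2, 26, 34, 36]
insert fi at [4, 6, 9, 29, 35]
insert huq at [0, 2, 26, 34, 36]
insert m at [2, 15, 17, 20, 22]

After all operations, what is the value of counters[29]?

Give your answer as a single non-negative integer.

Answer: 3

Derivation:
Step 1: insert m at [2, 15, 17, 20, 22] -> counters=[0,0,1,0,0,0,0,0,0,0,0,0,0,0,0,1,0,1,0,0,1,0,1,0,0,0,0,0,0,0,0,0,0,0,0,0,0]
Step 2: insert huq at [0, 2, 26, 34, 36] -> counters=[1,0,2,0,0,0,0,0,0,0,0,0,0,0,0,1,0,1,0,0,1,0,1,0,0,0,1,0,0,0,0,0,0,0,1,0,1]
Step 3: insert fi at [4, 6, 9, 29, 35] -> counters=[1,0,2,0,1,0,1,0,0,1,0,0,0,0,0,1,0,1,0,0,1,0,1,0,0,0,1,0,0,1,0,0,0,0,1,1,1]
Step 4: insert sc at [7, 12, 22, 28, 34] -> counters=[1,0,2,0,1,0,1,1,0,1,0,0,1,0,0,1,0,1,0,0,1,0,2,0,0,0,1,0,1,1,0,0,0,0,2,1,1]
Step 5: insert fi at [4, 6, 9, 29, 35] -> counters=[1,0,2,0,2,0,2,1,0,2,0,0,1,0,0,1,0,1,0,0,1,0,2,0,0,0,1,0,1,2,0,0,0,0,2,2,1]
Step 6: insert m at [2, 15, 17, 20, 22] -> counters=[1,0,3,0,2,0,2,1,0,2,0,0,1,0,0,2,0,2,0,0,2,0,3,0,0,0,1,0,1,2,0,0,0,0,2,2,1]
Step 7: insert huq at [0, 2, 26, 34, 36] -> counters=[2,0,4,0,2,0,2,1,0,2,0,0,1,0,0,2,0,2,0,0,2,0,3,0,0,0,2,0,1,2,0,0,0,0,3,2,2]
Step 8: insert fi at [4, 6, 9, 29, 35] -> counters=[2,0,4,0,3,0,3,1,0,3,0,0,1,0,0,2,0,2,0,0,2,0,3,0,0,0,2,0,1,3,0,0,0,0,3,3,2]
Step 9: insert huq at [0, 2, 26, 34, 36] -> counters=[3,0,5,0,3,0,3,1,0,3,0,0,1,0,0,2,0,2,0,0,2,0,3,0,0,0,3,0,1,3,0,0,0,0,4,3,3]
Step 10: insert m at [2, 15, 17, 20, 22] -> counters=[3,0,6,0,3,0,3,1,0,3,0,0,1,0,0,3,0,3,0,0,3,0,4,0,0,0,3,0,1,3,0,0,0,0,4,3,3]
Final counters=[3,0,6,0,3,0,3,1,0,3,0,0,1,0,0,3,0,3,0,0,3,0,4,0,0,0,3,0,1,3,0,0,0,0,4,3,3] -> counters[29]=3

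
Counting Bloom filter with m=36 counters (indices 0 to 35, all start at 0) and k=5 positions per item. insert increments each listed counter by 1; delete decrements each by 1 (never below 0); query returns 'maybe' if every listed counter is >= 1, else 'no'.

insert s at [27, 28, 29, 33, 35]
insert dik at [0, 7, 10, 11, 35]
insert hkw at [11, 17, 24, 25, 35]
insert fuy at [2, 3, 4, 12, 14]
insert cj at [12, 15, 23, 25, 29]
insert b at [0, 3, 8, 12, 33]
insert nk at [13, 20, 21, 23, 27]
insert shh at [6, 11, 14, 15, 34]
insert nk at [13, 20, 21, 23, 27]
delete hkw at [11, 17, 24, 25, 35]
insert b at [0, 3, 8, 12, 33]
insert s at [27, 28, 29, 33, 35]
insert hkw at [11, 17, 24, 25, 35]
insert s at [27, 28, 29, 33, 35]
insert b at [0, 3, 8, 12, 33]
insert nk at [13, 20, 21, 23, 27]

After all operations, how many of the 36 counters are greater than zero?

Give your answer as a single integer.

Step 1: insert s at [27, 28, 29, 33, 35] -> counters=[0,0,0,0,0,0,0,0,0,0,0,0,0,0,0,0,0,0,0,0,0,0,0,0,0,0,0,1,1,1,0,0,0,1,0,1]
Step 2: insert dik at [0, 7, 10, 11, 35] -> counters=[1,0,0,0,0,0,0,1,0,0,1,1,0,0,0,0,0,0,0,0,0,0,0,0,0,0,0,1,1,1,0,0,0,1,0,2]
Step 3: insert hkw at [11, 17, 24, 25, 35] -> counters=[1,0,0,0,0,0,0,1,0,0,1,2,0,0,0,0,0,1,0,0,0,0,0,0,1,1,0,1,1,1,0,0,0,1,0,3]
Step 4: insert fuy at [2, 3, 4, 12, 14] -> counters=[1,0,1,1,1,0,0,1,0,0,1,2,1,0,1,0,0,1,0,0,0,0,0,0,1,1,0,1,1,1,0,0,0,1,0,3]
Step 5: insert cj at [12, 15, 23, 25, 29] -> counters=[1,0,1,1,1,0,0,1,0,0,1,2,2,0,1,1,0,1,0,0,0,0,0,1,1,2,0,1,1,2,0,0,0,1,0,3]
Step 6: insert b at [0, 3, 8, 12, 33] -> counters=[2,0,1,2,1,0,0,1,1,0,1,2,3,0,1,1,0,1,0,0,0,0,0,1,1,2,0,1,1,2,0,0,0,2,0,3]
Step 7: insert nk at [13, 20, 21, 23, 27] -> counters=[2,0,1,2,1,0,0,1,1,0,1,2,3,1,1,1,0,1,0,0,1,1,0,2,1,2,0,2,1,2,0,0,0,2,0,3]
Step 8: insert shh at [6, 11, 14, 15, 34] -> counters=[2,0,1,2,1,0,1,1,1,0,1,3,3,1,2,2,0,1,0,0,1,1,0,2,1,2,0,2,1,2,0,0,0,2,1,3]
Step 9: insert nk at [13, 20, 21, 23, 27] -> counters=[2,0,1,2,1,0,1,1,1,0,1,3,3,2,2,2,0,1,0,0,2,2,0,3,1,2,0,3,1,2,0,0,0,2,1,3]
Step 10: delete hkw at [11, 17, 24, 25, 35] -> counters=[2,0,1,2,1,0,1,1,1,0,1,2,3,2,2,2,0,0,0,0,2,2,0,3,0,1,0,3,1,2,0,0,0,2,1,2]
Step 11: insert b at [0, 3, 8, 12, 33] -> counters=[3,0,1,3,1,0,1,1,2,0,1,2,4,2,2,2,0,0,0,0,2,2,0,3,0,1,0,3,1,2,0,0,0,3,1,2]
Step 12: insert s at [27, 28, 29, 33, 35] -> counters=[3,0,1,3,1,0,1,1,2,0,1,2,4,2,2,2,0,0,0,0,2,2,0,3,0,1,0,4,2,3,0,0,0,4,1,3]
Step 13: insert hkw at [11, 17, 24, 25, 35] -> counters=[3,0,1,3,1,0,1,1,2,0,1,3,4,2,2,2,0,1,0,0,2,2,0,3,1,2,0,4,2,3,0,0,0,4,1,4]
Step 14: insert s at [27, 28, 29, 33, 35] -> counters=[3,0,1,3,1,0,1,1,2,0,1,3,4,2,2,2,0,1,0,0,2,2,0,3,1,2,0,5,3,4,0,0,0,5,1,5]
Step 15: insert b at [0, 3, 8, 12, 33] -> counters=[4,0,1,4,1,0,1,1,3,0,1,3,5,2,2,2,0,1,0,0,2,2,0,3,1,2,0,5,3,4,0,0,0,6,1,5]
Step 16: insert nk at [13, 20, 21, 23, 27] -> counters=[4,0,1,4,1,0,1,1,3,0,1,3,5,3,2,2,0,1,0,0,3,3,0,4,1,2,0,6,3,4,0,0,0,6,1,5]
Final counters=[4,0,1,4,1,0,1,1,3,0,1,3,5,3,2,2,0,1,0,0,3,3,0,4,1,2,0,6,3,4,0,0,0,6,1,5] -> 25 nonzero

Answer: 25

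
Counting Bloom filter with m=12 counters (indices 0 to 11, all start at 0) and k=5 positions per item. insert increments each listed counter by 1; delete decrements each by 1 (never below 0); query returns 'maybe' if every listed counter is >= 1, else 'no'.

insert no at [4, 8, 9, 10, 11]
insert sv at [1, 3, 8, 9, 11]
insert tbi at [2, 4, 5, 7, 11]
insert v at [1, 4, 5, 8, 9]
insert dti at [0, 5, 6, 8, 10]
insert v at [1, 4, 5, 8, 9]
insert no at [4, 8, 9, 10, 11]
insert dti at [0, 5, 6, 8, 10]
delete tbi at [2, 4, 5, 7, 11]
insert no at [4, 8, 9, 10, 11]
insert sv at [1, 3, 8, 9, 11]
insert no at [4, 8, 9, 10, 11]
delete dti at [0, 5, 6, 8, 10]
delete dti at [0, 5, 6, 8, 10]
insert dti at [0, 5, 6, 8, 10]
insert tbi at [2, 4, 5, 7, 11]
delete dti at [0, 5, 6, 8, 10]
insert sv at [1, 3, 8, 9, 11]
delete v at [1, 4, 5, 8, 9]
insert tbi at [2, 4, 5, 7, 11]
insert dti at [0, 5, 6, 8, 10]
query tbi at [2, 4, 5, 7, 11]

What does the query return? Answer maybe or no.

Answer: maybe

Derivation:
Step 1: insert no at [4, 8, 9, 10, 11] -> counters=[0,0,0,0,1,0,0,0,1,1,1,1]
Step 2: insert sv at [1, 3, 8, 9, 11] -> counters=[0,1,0,1,1,0,0,0,2,2,1,2]
Step 3: insert tbi at [2, 4, 5, 7, 11] -> counters=[0,1,1,1,2,1,0,1,2,2,1,3]
Step 4: insert v at [1, 4, 5, 8, 9] -> counters=[0,2,1,1,3,2,0,1,3,3,1,3]
Step 5: insert dti at [0, 5, 6, 8, 10] -> counters=[1,2,1,1,3,3,1,1,4,3,2,3]
Step 6: insert v at [1, 4, 5, 8, 9] -> counters=[1,3,1,1,4,4,1,1,5,4,2,3]
Step 7: insert no at [4, 8, 9, 10, 11] -> counters=[1,3,1,1,5,4,1,1,6,5,3,4]
Step 8: insert dti at [0, 5, 6, 8, 10] -> counters=[2,3,1,1,5,5,2,1,7,5,4,4]
Step 9: delete tbi at [2, 4, 5, 7, 11] -> counters=[2,3,0,1,4,4,2,0,7,5,4,3]
Step 10: insert no at [4, 8, 9, 10, 11] -> counters=[2,3,0,1,5,4,2,0,8,6,5,4]
Step 11: insert sv at [1, 3, 8, 9, 11] -> counters=[2,4,0,2,5,4,2,0,9,7,5,5]
Step 12: insert no at [4, 8, 9, 10, 11] -> counters=[2,4,0,2,6,4,2,0,10,8,6,6]
Step 13: delete dti at [0, 5, 6, 8, 10] -> counters=[1,4,0,2,6,3,1,0,9,8,5,6]
Step 14: delete dti at [0, 5, 6, 8, 10] -> counters=[0,4,0,2,6,2,0,0,8,8,4,6]
Step 15: insert dti at [0, 5, 6, 8, 10] -> counters=[1,4,0,2,6,3,1,0,9,8,5,6]
Step 16: insert tbi at [2, 4, 5, 7, 11] -> counters=[1,4,1,2,7,4,1,1,9,8,5,7]
Step 17: delete dti at [0, 5, 6, 8, 10] -> counters=[0,4,1,2,7,3,0,1,8,8,4,7]
Step 18: insert sv at [1, 3, 8, 9, 11] -> counters=[0,5,1,3,7,3,0,1,9,9,4,8]
Step 19: delete v at [1, 4, 5, 8, 9] -> counters=[0,4,1,3,6,2,0,1,8,8,4,8]
Step 20: insert tbi at [2, 4, 5, 7, 11] -> counters=[0,4,2,3,7,3,0,2,8,8,4,9]
Step 21: insert dti at [0, 5, 6, 8, 10] -> counters=[1,4,2,3,7,4,1,2,9,8,5,9]
Query tbi: check counters[2]=2 counters[4]=7 counters[5]=4 counters[7]=2 counters[11]=9 -> maybe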